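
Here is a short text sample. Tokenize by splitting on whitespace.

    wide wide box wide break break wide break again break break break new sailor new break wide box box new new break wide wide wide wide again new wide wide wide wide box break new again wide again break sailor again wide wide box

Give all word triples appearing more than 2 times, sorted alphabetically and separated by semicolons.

Trigram counts meeting the condition (more than 2 times):
  wide wide box: 3
  wide wide wide: 4

wide wide box; wide wide wide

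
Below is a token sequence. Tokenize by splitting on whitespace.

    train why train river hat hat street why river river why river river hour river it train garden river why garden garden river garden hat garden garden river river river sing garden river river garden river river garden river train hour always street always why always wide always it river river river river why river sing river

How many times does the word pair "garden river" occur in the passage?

Scanning the 56 overlapping bigram windows for "garden river":
  position 18–19: garden river
  position 22–23: garden river
  position 27–28: garden river
  position 32–33: garden river
  position 35–36: garden river
  position 38–39: garden river

6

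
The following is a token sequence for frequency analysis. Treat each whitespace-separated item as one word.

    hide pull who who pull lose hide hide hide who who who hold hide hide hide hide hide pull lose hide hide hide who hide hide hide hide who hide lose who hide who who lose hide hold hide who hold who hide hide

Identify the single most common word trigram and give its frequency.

Trigram frequencies (highest first):
  hide hide hide: 7
  hide hide who: 3
  pull lose hide: 2
  lose hide hide: 2
  hide who who: 2
  hide who hide: 2
  … (23 more, each ≤ 2)

"hide hide hide", 7 times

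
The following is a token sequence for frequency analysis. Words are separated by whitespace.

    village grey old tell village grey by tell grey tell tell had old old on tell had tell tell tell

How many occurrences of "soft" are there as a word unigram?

0

Scanning the 20 tokens for "soft":
  (none found)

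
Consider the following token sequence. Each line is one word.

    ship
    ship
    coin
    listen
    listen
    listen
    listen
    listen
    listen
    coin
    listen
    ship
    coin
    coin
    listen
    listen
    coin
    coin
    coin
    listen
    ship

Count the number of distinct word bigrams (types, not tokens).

21 tokens → 20 bigram windows in total.
Repeated bigrams (each contributes count−1 duplicates):
  listen listen: 6
  coin listen: 4
  coin coin: 3
  listen coin: 2
  listen ship: 2
  ship coin: 2
13 duplicate windows → 20 − 13 = 7 distinct.

7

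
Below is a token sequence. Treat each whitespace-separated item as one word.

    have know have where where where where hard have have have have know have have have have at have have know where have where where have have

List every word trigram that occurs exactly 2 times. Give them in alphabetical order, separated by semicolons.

Trigram counts meeting the condition (exactly 2 times):
  have have know: 2
  have know have: 2
  have where where: 2
  where where where: 2

have have know; have know have; have where where; where where where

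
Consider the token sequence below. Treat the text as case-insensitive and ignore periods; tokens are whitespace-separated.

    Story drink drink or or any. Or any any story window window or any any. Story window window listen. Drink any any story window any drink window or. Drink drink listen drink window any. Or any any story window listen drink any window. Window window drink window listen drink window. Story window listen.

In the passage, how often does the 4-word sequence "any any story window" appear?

Scanning the 50 overlapping 4-gram windows for "any any story window":
  position 8–11: any any story window
  position 14–17: any any story window
  position 21–24: any any story window
  position 36–39: any any story window

4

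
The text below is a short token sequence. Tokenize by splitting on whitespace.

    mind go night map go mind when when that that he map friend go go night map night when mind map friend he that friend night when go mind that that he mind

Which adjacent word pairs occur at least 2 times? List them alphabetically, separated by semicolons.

Bigram counts meeting the condition (at least 2 times):
  go mind: 2
  go night: 2
  map friend: 2
  night map: 2
  night when: 2
  that he: 2
  that that: 2

go mind; go night; map friend; night map; night when; that he; that that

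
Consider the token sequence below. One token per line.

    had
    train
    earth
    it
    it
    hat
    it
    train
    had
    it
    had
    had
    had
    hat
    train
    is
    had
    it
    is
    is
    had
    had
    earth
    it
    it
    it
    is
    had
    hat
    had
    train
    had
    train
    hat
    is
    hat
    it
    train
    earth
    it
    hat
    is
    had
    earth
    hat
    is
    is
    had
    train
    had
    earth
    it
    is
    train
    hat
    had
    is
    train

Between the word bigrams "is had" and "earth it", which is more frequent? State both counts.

"is had" (5 vs 4)

"is had": 5 occurrences
"earth it": 4 occurrences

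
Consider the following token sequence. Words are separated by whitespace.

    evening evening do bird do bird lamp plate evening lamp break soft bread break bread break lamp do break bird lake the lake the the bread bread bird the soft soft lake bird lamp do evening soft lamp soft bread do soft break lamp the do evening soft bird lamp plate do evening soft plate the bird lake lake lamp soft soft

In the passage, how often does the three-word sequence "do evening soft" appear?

Scanning the 60 overlapping trigram windows for "do evening soft":
  position 35–37: do evening soft
  position 46–48: do evening soft
  position 52–54: do evening soft

3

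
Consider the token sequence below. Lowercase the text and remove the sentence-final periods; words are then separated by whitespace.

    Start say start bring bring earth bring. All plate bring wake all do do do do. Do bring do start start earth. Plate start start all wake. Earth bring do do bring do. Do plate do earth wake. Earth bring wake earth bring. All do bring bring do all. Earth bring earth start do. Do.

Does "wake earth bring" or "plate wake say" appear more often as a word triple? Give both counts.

"wake earth bring": 3 occurrences
"plate wake say": 0 occurrences

"wake earth bring" (3 vs 0)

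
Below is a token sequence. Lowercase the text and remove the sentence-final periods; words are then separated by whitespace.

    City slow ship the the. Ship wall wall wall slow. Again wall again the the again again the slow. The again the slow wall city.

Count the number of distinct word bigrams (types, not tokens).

18

25 tokens → 24 bigram windows in total.
Repeated bigrams (each contributes count−1 duplicates):
  again the: 3
  the again: 2
  the slow: 2
  the the: 2
  wall wall: 2
6 duplicate windows → 24 − 6 = 18 distinct.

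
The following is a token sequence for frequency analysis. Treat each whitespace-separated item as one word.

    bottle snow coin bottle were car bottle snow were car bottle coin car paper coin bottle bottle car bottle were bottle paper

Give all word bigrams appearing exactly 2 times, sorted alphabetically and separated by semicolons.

bottle snow; bottle were; coin bottle; were car

Bigram counts meeting the condition (exactly 2 times):
  bottle snow: 2
  bottle were: 2
  coin bottle: 2
  were car: 2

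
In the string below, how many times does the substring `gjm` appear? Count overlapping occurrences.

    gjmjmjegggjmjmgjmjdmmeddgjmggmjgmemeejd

4

Sliding a length-3 window over the 39 characters (37 positions):
  position 1–3: gjm
  position 10–12: gjm
  position 15–17: gjm
  position 25–27: gjm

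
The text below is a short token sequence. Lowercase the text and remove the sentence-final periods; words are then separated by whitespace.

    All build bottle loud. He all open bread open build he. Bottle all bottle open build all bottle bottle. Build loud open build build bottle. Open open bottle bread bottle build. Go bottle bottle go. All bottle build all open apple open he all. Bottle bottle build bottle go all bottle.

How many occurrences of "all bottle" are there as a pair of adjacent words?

Scanning the 50 overlapping bigram windows for "all bottle":
  position 13–14: all bottle
  position 17–18: all bottle
  position 36–37: all bottle
  position 44–45: all bottle
  position 50–51: all bottle

5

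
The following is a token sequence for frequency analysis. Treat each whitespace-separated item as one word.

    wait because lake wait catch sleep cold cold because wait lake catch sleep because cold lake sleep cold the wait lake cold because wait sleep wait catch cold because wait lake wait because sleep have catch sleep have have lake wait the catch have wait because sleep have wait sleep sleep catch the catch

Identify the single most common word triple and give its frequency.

"cold because wait", 3 times

Trigram frequencies (highest first):
  cold because wait: 3
  because wait lake: 2
  wait because sleep: 2
  because sleep have: 2
  wait because lake: 1
  because lake wait: 1
  … (41 more, each ≤ 1)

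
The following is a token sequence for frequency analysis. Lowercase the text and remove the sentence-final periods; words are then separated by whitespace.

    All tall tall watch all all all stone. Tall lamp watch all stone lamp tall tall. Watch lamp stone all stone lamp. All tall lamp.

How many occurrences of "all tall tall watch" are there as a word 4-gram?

Scanning the 22 overlapping 4-gram windows for "all tall tall watch":
  position 1–4: all tall tall watch

1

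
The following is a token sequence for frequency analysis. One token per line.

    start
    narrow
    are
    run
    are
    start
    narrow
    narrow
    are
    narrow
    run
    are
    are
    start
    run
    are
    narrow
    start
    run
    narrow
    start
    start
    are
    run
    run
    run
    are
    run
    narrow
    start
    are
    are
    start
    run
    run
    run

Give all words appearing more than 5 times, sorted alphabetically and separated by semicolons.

are; narrow; run; start

Unigram counts meeting the condition (more than 5 times):
  are: 10
  narrow: 7
  run: 11
  start: 8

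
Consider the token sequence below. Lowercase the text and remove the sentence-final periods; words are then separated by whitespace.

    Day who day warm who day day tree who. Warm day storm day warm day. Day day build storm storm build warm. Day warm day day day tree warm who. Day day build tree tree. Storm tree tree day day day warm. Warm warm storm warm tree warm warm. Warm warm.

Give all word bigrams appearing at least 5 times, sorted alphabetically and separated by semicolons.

Bigram counts meeting the condition (at least 5 times):
  day day: 8
  warm warm: 5

day day; warm warm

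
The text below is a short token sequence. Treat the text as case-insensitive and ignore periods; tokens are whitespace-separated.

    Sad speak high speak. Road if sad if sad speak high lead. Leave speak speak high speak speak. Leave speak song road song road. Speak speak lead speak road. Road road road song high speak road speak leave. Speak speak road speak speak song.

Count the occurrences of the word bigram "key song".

Scanning the 43 overlapping bigram windows for "key song":
  (none found)

0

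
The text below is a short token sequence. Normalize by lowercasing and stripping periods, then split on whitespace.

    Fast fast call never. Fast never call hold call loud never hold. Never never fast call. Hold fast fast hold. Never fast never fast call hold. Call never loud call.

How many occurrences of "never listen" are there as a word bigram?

Scanning the 29 overlapping bigram windows for "never listen":
  (none found)

0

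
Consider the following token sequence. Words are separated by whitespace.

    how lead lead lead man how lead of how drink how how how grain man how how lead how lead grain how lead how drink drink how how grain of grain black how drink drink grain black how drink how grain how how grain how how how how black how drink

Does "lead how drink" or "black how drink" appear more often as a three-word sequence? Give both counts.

"black how drink" (3 vs 1)

"lead how drink": 1 occurrence
"black how drink": 3 occurrences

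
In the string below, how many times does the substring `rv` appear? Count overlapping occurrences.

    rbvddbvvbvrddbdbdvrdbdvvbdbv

0

Sliding a length-2 window over the 28 characters (27 positions):
  (no match at any position)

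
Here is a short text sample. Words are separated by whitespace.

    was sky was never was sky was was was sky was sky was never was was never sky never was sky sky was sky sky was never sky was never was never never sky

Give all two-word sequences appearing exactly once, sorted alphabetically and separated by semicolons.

Bigram counts meeting the condition (exactly once):
  never never: 1
  sky never: 1

never never; sky never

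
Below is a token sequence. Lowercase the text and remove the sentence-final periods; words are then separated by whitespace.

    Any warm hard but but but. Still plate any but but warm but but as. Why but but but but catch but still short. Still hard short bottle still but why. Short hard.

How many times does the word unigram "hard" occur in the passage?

3

Scanning the 33 tokens for "hard":
  position 3: hard
  position 26: hard
  position 33: hard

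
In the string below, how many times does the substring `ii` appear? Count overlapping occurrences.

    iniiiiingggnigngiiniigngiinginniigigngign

Sliding a length-2 window over the 41 characters (40 positions):
  position 3–4: ii
  position 4–5: ii
  position 5–6: ii
  position 6–7: ii
  position 17–18: ii
  position 20–21: ii
  position 25–26: ii
  position 32–33: ii

8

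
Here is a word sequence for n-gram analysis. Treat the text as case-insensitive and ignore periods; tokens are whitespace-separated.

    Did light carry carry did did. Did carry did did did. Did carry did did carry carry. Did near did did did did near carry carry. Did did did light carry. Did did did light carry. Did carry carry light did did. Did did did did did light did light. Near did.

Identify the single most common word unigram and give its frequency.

"did", 31 times

Unigram frequencies (highest first):
  did: 31
  carry: 12
  light: 6
  near: 3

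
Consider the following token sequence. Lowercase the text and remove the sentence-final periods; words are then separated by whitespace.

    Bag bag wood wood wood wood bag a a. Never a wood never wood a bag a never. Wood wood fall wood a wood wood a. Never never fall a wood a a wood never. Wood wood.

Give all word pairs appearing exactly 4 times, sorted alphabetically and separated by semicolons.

a wood; wood a

Bigram counts meeting the condition (exactly 4 times):
  a wood: 4
  wood a: 4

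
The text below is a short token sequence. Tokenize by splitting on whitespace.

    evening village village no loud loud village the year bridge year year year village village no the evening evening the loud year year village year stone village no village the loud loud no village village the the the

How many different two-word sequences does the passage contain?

24

38 tokens → 37 bigram windows in total.
Repeated bigrams (each contributes count−1 duplicates):
  village no: 3
  village the: 3
  village village: 3
  year year: 3
  loud loud: 2
  no village: 2
  the loud: 2
  the the: 2
  … (1 more repeated)
13 duplicate windows → 37 − 13 = 24 distinct.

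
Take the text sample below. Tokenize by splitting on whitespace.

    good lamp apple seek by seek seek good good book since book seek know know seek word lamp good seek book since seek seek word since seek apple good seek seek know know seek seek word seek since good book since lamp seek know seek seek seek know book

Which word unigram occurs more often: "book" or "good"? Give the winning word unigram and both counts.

"book": 5 occurrences
"good": 6 occurrences

"good" (6 vs 5)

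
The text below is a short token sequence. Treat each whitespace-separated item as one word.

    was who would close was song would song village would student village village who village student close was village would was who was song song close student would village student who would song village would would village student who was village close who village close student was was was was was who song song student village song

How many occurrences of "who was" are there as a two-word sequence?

Scanning the 56 overlapping bigram windows for "who was":
  position 22–23: who was
  position 39–40: who was

2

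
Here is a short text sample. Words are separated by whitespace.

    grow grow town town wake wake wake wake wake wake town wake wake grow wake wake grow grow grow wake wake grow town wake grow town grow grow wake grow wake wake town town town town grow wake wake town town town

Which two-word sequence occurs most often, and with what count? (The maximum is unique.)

Bigram frequencies (highest first):
  wake wake: 10
  town town: 6
  wake grow: 5
  grow wake: 5
  grow grow: 4
  grow town: 3
  … (3 more, each ≤ 3)

"wake wake", 10 times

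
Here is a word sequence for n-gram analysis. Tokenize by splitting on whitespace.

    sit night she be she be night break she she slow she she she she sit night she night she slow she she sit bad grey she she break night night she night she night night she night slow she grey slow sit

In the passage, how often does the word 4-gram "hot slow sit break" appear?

0

Scanning the 40 overlapping 4-gram windows for "hot slow sit break":
  (none found)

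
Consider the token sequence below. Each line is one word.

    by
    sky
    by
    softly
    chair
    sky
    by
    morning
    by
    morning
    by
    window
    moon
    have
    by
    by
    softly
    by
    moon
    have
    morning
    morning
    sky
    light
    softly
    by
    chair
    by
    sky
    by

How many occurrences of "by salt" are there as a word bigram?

0

Scanning the 29 overlapping bigram windows for "by salt":
  (none found)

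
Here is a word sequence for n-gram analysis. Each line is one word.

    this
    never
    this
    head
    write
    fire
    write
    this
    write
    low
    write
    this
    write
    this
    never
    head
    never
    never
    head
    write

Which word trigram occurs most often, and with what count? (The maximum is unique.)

"write this write", 2 times

Trigram frequencies (highest first):
  write this write: 2
  this never this: 1
  never this head: 1
  this head write: 1
  head write fire: 1
  write fire write: 1
  … (11 more, each ≤ 1)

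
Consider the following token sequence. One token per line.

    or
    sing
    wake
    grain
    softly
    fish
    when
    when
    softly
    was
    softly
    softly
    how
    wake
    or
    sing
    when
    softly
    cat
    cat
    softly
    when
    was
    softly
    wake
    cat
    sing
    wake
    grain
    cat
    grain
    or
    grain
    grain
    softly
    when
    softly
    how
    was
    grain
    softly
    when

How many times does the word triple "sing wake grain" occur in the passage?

Scanning the 40 overlapping trigram windows for "sing wake grain":
  position 2–4: sing wake grain
  position 27–29: sing wake grain

2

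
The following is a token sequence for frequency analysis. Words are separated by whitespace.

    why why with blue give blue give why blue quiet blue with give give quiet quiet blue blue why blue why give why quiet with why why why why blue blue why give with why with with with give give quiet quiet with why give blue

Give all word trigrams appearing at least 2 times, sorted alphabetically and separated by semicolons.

Trigram counts meeting the condition (at least 2 times):
  blue blue why: 2
  blue why give: 2
  give give quiet: 2
  give quiet quiet: 2
  quiet with why: 2
  why why why: 2
  with give give: 2

blue blue why; blue why give; give give quiet; give quiet quiet; quiet with why; why why why; with give give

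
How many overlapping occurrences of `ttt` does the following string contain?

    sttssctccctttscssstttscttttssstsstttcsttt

Sliding a length-3 window over the 41 characters (39 positions):
  position 11–13: ttt
  position 19–21: ttt
  position 24–26: ttt
  position 25–27: ttt
  position 34–36: ttt
  position 39–41: ttt

6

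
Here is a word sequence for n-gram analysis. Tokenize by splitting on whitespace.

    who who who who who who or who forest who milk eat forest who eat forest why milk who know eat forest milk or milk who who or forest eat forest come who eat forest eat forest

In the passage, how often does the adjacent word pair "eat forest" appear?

6

Scanning the 36 overlapping bigram windows for "eat forest":
  position 12–13: eat forest
  position 15–16: eat forest
  position 21–22: eat forest
  position 30–31: eat forest
  position 34–35: eat forest
  position 36–37: eat forest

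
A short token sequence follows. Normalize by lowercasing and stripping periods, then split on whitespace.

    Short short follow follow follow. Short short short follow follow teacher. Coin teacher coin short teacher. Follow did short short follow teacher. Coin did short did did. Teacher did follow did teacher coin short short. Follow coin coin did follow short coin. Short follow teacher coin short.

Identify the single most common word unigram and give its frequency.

Unigram frequencies (highest first):
  short: 14
  follow: 11
  coin: 8
  teacher: 7
  did: 7

"short", 14 times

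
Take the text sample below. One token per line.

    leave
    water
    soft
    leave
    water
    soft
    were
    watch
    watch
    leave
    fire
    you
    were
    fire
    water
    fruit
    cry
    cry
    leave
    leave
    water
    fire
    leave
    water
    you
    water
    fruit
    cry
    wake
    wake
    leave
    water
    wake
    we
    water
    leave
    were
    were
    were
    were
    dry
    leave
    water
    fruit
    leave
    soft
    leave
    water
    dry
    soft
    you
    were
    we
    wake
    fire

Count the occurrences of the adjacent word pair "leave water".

Scanning the 54 overlapping bigram windows for "leave water":
  position 1–2: leave water
  position 4–5: leave water
  position 20–21: leave water
  position 23–24: leave water
  position 31–32: leave water
  position 42–43: leave water
  position 47–48: leave water

7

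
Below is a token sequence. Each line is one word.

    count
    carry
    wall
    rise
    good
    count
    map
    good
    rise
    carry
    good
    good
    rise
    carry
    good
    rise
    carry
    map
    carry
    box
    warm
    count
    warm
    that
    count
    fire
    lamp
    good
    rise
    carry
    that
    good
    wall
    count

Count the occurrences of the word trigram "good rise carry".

4

Scanning the 32 overlapping trigram windows for "good rise carry":
  position 8–10: good rise carry
  position 12–14: good rise carry
  position 15–17: good rise carry
  position 28–30: good rise carry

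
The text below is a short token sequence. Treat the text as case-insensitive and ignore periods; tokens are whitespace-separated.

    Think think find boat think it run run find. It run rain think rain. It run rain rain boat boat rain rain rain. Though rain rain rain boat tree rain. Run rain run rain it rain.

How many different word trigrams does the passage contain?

36 tokens → 34 trigram windows in total.
Repeated trigrams (each contributes count−1 duplicates):
  it run rain: 2
  rain rain boat: 2
  rain rain rain: 2
  rain run rain: 2
4 duplicate windows → 34 − 4 = 30 distinct.

30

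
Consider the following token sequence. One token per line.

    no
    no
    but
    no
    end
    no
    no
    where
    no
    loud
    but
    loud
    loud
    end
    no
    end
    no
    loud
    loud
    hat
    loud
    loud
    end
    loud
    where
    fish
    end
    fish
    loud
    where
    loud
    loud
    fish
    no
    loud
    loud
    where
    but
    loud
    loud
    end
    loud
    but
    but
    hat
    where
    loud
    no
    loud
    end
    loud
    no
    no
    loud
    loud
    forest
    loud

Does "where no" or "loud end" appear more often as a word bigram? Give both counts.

"loud end" (4 vs 1)

"where no": 1 occurrence
"loud end": 4 occurrences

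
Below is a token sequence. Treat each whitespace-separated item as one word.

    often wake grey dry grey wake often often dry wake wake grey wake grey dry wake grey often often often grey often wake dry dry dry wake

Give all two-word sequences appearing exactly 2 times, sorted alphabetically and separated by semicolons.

dry dry; grey dry; grey often; grey wake; often wake

Bigram counts meeting the condition (exactly 2 times):
  dry dry: 2
  grey dry: 2
  grey often: 2
  grey wake: 2
  often wake: 2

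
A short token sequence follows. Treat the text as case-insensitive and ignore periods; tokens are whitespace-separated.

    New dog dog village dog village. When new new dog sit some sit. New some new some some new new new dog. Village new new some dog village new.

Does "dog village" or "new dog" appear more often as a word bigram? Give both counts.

"dog village": 4 occurrences
"new dog": 3 occurrences

"dog village" (4 vs 3)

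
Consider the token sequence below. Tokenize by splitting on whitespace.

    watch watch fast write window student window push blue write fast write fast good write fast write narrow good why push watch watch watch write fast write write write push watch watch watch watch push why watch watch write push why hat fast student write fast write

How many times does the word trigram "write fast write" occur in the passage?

Scanning the 45 overlapping trigram windows for "write fast write":
  position 10–12: write fast write
  position 15–17: write fast write
  position 25–27: write fast write
  position 45–47: write fast write

4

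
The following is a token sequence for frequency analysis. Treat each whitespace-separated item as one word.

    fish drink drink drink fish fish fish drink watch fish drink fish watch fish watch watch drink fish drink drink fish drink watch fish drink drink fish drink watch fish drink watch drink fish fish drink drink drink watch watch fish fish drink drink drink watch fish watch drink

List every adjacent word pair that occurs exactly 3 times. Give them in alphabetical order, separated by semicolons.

fish watch; watch drink

Bigram counts meeting the condition (exactly 3 times):
  fish watch: 3
  watch drink: 3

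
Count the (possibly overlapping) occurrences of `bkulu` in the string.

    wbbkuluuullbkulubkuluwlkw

Sliding a length-5 window over the 25 characters (21 positions):
  position 3–7: bkulu
  position 12–16: bkulu
  position 17–21: bkulu

3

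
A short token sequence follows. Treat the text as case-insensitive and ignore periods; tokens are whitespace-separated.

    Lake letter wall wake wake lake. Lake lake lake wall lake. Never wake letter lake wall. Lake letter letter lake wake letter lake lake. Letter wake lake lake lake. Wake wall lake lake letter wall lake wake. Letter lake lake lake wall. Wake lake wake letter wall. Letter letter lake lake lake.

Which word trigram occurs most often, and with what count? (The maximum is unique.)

Trigram frequencies (highest first):
  lake lake lake: 5
  wake letter lake: 3
  lake wake letter: 3
  letter lake lake: 3
  lake letter wall: 2
  wake lake lake: 2
  … (28 more, each ≤ 2)

"lake lake lake", 5 times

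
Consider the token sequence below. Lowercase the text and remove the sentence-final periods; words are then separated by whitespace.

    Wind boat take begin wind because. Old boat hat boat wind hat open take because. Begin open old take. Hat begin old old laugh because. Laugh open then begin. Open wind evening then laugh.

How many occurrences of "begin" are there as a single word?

Scanning the 34 tokens for "begin":
  position 4: begin
  position 16: begin
  position 21: begin
  position 29: begin

4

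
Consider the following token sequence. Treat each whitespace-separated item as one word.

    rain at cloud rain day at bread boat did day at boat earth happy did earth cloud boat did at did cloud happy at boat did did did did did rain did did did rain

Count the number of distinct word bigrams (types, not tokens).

35 tokens → 34 bigram windows in total.
Repeated bigrams (each contributes count−1 duplicates):
  did did: 6
  boat did: 3
  at boat: 2
  day at: 2
  did rain: 2
10 duplicate windows → 34 − 10 = 24 distinct.

24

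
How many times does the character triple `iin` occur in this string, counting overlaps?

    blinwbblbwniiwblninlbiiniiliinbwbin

Sliding a length-3 window over the 35 characters (33 positions):
  position 22–24: iin
  position 28–30: iin

2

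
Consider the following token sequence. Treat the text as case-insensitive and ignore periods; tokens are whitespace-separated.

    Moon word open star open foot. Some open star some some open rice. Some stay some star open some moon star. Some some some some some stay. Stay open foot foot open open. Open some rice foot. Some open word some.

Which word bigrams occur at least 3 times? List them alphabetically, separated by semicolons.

Bigram counts meeting the condition (at least 3 times):
  some open: 3
  some some: 5

some open; some some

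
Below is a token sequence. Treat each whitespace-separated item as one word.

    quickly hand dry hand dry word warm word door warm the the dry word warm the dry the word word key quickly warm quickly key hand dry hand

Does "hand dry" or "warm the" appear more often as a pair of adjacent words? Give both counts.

"hand dry" (3 vs 2)

"hand dry": 3 occurrences
"warm the": 2 occurrences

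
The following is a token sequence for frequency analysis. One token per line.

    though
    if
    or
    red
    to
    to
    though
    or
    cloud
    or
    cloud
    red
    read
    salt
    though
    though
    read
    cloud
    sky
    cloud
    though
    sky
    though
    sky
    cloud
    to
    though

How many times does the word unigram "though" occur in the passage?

7

Scanning the 27 tokens for "though":
  position 1: though
  position 7: though
  position 15: though
  position 16: though
  position 21: though
  position 23: though
  position 27: though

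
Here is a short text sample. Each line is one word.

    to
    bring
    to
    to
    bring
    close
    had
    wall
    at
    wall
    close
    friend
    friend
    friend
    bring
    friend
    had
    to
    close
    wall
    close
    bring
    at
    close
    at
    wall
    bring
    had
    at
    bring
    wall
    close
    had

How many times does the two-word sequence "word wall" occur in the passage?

Scanning the 32 overlapping bigram windows for "word wall":
  (none found)

0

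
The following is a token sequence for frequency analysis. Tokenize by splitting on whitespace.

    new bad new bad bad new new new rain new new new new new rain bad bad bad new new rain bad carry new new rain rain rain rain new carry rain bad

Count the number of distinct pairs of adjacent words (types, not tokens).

33 tokens → 32 bigram windows in total.
Repeated bigrams (each contributes count−1 duplicates):
  new new: 8
  new rain: 4
  bad bad: 3
  bad new: 3
  rain bad: 3
  rain rain: 3
  new bad: 2
  rain new: 2
20 duplicate windows → 32 − 20 = 12 distinct.

12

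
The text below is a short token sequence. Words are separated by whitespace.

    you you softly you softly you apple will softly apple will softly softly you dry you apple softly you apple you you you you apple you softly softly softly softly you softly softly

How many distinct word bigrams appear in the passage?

12

33 tokens → 32 bigram windows in total.
Repeated bigrams (each contributes count−1 duplicates):
  softly softly: 5
  softly you: 5
  you apple: 4
  you softly: 4
  you you: 4
  apple will: 2
  apple you: 2
  will softly: 2
20 duplicate windows → 32 − 20 = 12 distinct.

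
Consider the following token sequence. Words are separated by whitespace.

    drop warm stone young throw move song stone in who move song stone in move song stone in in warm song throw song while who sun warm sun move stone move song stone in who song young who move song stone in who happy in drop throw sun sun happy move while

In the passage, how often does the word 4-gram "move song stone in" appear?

5

Scanning the 49 overlapping 4-gram windows for "move song stone in":
  position 6–9: move song stone in
  position 11–14: move song stone in
  position 15–18: move song stone in
  position 31–34: move song stone in
  position 39–42: move song stone in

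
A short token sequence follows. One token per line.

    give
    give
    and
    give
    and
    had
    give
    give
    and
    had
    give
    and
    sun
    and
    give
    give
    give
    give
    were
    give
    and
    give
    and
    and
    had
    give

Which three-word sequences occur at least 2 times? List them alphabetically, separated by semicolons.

Trigram counts meeting the condition (at least 2 times):
  and give and: 2
  and had give: 3
  give and give: 2
  give and had: 2
  give give and: 2
  give give give: 2

and give and; and had give; give and give; give and had; give give and; give give give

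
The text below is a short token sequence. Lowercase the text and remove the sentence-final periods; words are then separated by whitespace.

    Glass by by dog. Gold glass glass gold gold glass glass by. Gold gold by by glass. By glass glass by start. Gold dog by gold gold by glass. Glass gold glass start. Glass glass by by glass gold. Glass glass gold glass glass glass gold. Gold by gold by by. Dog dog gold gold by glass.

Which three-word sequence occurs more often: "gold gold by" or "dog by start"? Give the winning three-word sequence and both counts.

"gold gold by": 4 occurrences
"dog by start": 0 occurrences

"gold gold by" (4 vs 0)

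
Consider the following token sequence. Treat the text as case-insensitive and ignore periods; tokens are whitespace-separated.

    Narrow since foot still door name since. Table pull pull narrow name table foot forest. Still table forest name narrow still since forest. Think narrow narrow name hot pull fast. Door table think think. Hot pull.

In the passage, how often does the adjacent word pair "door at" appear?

Scanning the 35 overlapping bigram windows for "door at":
  (none found)

0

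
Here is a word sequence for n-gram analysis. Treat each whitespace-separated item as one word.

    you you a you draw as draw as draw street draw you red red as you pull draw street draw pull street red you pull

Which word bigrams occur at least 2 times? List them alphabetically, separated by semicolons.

Bigram counts meeting the condition (at least 2 times):
  as draw: 2
  draw as: 2
  draw street: 2
  street draw: 2
  you pull: 2

as draw; draw as; draw street; street draw; you pull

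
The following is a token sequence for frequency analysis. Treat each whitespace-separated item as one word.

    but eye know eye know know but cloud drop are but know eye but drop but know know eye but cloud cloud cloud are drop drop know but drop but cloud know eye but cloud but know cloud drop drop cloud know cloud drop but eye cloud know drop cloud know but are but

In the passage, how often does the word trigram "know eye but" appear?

3

Scanning the 52 overlapping trigram windows for "know eye but":
  position 12–14: know eye but
  position 18–20: know eye but
  position 32–34: know eye but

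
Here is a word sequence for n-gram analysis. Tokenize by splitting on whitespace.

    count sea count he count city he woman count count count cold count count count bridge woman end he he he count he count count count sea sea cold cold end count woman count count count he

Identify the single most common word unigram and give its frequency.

Unigram frequencies (highest first):
  count: 17
  he: 7
  sea: 3
  woman: 3
  cold: 3
  end: 2
  … (2 more, each ≤ 1)

"count", 17 times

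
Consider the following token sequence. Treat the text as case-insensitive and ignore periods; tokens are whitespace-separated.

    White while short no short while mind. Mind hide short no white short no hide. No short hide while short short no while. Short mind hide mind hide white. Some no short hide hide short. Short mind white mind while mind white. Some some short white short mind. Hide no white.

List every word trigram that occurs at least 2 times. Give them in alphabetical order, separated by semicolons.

Trigram counts meeting the condition (at least 2 times):
  no short hide: 2
  short mind hide: 2

no short hide; short mind hide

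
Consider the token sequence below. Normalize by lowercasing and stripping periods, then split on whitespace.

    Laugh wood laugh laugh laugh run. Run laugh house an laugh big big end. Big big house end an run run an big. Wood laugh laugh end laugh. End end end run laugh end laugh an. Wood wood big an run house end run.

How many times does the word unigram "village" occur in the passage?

Scanning the 44 tokens for "village":
  (none found)

0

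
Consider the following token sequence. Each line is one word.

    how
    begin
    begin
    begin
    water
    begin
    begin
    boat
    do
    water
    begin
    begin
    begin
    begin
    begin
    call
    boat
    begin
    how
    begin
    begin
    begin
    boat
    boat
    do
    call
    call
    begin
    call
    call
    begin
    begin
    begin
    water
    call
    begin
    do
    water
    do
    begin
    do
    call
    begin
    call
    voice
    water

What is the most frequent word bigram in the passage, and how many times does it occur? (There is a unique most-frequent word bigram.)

Bigram frequencies (highest first):
  begin begin: 11
  call begin: 4
  begin call: 3
  how begin: 2
  begin water: 2
  water begin: 2
  … (15 more, each ≤ 2)

"begin begin", 11 times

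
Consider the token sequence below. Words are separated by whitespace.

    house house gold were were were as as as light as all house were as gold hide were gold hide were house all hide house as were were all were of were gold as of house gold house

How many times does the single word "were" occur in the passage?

10

Scanning the 38 tokens for "were":
  position 4: were
  position 5: were
  position 6: were
  position 14: were
  position 18: were
  position 21: were
  position 27: were
  position 28: were
  position 30: were
  position 32: were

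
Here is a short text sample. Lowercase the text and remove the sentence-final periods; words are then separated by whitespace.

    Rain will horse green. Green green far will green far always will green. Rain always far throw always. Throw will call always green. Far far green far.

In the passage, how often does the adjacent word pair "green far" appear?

Scanning the 26 overlapping bigram windows for "green far":
  position 6–7: green far
  position 9–10: green far
  position 23–24: green far
  position 26–27: green far

4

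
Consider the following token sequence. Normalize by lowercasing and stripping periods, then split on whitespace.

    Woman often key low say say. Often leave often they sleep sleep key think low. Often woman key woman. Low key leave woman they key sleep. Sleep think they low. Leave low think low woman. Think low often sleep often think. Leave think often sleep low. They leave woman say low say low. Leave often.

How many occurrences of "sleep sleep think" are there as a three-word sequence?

1

Scanning the 53 overlapping trigram windows for "sleep sleep think":
  position 26–28: sleep sleep think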